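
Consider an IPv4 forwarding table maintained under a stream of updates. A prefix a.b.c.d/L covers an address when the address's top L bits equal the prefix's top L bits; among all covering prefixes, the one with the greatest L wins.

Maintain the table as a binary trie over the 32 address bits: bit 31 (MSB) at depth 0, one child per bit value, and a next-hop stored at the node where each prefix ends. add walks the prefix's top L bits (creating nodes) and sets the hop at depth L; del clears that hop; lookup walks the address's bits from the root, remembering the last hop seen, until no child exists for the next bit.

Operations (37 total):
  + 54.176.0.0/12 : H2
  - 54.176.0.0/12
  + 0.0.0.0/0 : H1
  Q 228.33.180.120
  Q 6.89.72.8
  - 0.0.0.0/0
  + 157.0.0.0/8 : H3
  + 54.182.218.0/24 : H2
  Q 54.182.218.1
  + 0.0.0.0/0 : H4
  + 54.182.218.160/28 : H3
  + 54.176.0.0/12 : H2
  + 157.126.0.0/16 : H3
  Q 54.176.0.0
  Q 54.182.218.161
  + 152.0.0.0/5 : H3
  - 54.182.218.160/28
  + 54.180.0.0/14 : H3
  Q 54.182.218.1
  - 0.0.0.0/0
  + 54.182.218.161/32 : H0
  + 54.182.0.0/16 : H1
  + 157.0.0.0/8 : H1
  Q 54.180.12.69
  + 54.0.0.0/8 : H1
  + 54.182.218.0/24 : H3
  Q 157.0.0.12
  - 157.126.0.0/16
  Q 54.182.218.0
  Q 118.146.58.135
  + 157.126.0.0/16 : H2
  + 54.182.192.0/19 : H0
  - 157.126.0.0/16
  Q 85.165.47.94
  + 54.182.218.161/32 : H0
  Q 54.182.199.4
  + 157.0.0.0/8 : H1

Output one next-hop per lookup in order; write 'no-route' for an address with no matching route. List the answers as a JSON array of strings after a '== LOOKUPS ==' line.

Trace:
  + 54.176.0.0/12 (H2) depth=12
  - 54.176.0.0/12 clear@12
  + 0.0.0.0/0 (H1) depth=0
  ? 228.33.180.120  path d0:H1  best=H1
  ? 6.89.72.8  path d0:H1→d1:-→d2:-  best=H1
  - 0.0.0.0/0 clear@0
  + 157.0.0.0/8 (H3) depth=8
  + 54.182.218.0/24 (H2) depth=24
  ? 54.182.218.1  path d0:-→d1:-→d2:-→d3:-→d4:-→d5:-→d6:-→d7:-→d8:-→d9:-→d10:-→d11:-→d12:-→d13:-→d14:-→d15:-→d16:-→d17:-→d18:-→d19:-→d20:-→d21:-→d22:-→d23:-→d24:H2  best=H2
  + 0.0.0.0/0 (H4) depth=0
  + 54.182.218.160/28 (H3) depth=28
  + 54.176.0.0/12 (H2) depth=12
  + 157.126.0.0/16 (H3) depth=16
  ? 54.176.0.0  path d0:H4→d1:-→d2:-→d3:-→d4:-→d5:-→d6:-→d7:-→d8:-→d9:-→d10:-→d11:-→d12:H2→d13:-  best=H2
  ? 54.182.218.161  path d0:H4→d1:-→d2:-→d3:-→d4:-→d5:-→d6:-→d7:-→d8:-→d9:-→d10:-→d11:-→d12:H2→d13:-→d14:-→d15:-→d16:-→d17:-→d18:-→d19:-→d20:-→d21:-→d22:-→d23:-→d24:H2→d25:-→d26:-→d27:-→d28:H3  best=H3
  + 152.0.0.0/5 (H3) depth=5
  - 54.182.218.160/28 clear@28
  + 54.180.0.0/14 (H3) depth=14
  ? 54.182.218.1  path d0:H4→d1:-→d2:-→d3:-→d4:-→d5:-→d6:-→d7:-→d8:-→d9:-→d10:-→d11:-→d12:H2→d13:-→d14:H3→d15:-→d16:-→d17:-→d18:-→d19:-→d20:-→d21:-→d22:-→d23:-→d24:H2  best=H2
  - 0.0.0.0/0 clear@0
  + 54.182.218.161/32 (H0) depth=32
  + 54.182.0.0/16 (H1) depth=16
  + 157.0.0.0/8 (H1) depth=8
  ? 54.180.12.69  path d0:-→d1:-→d2:-→d3:-→d4:-→d5:-→d6:-→d7:-→d8:-→d9:-→d10:-→d11:-→d12:H2→d13:-→d14:H3  best=H3
  + 54.0.0.0/8 (H1) depth=8
  + 54.182.218.0/24 (H3) depth=24
  ? 157.0.0.12  path d0:-→d1:-→d2:-→d3:-→d4:-→d5:H3→d6:-→d7:-→d8:H1→d9:-  best=H1
  - 157.126.0.0/16 clear@16
  ? 54.182.218.0  path d0:-→d1:-→d2:-→d3:-→d4:-→d5:-→d6:-→d7:-→d8:H1→d9:-→d10:-→d11:-→d12:H2→d13:-→d14:H3→d15:-→d16:H1→d17:-→d18:-→d19:-→d20:-→d21:-→d22:-→d23:-→d24:H3  best=H3
  ? 118.146.58.135  path d0:-→d1:-  best=no-route
  + 157.126.0.0/16 (H2) depth=16
  + 54.182.192.0/19 (H0) depth=19
  - 157.126.0.0/16 clear@16
  ? 85.165.47.94  path d0:-→d1:-  best=no-route
  + 54.182.218.161/32 (H0) depth=32
  ? 54.182.199.4  path d0:-→d1:-→d2:-→d3:-→d4:-→d5:-→d6:-→d7:-→d8:H1→d9:-→d10:-→d11:-→d12:H2→d13:-→d14:H3→d15:-→d16:H1→d17:-→d18:-→d19:H0  best=H0
  + 157.0.0.0/8 (H1) depth=8

== LOOKUPS ==
["H1","H1","H2","H2","H3","H2","H3","H1","H3","no-route","no-route","H0"]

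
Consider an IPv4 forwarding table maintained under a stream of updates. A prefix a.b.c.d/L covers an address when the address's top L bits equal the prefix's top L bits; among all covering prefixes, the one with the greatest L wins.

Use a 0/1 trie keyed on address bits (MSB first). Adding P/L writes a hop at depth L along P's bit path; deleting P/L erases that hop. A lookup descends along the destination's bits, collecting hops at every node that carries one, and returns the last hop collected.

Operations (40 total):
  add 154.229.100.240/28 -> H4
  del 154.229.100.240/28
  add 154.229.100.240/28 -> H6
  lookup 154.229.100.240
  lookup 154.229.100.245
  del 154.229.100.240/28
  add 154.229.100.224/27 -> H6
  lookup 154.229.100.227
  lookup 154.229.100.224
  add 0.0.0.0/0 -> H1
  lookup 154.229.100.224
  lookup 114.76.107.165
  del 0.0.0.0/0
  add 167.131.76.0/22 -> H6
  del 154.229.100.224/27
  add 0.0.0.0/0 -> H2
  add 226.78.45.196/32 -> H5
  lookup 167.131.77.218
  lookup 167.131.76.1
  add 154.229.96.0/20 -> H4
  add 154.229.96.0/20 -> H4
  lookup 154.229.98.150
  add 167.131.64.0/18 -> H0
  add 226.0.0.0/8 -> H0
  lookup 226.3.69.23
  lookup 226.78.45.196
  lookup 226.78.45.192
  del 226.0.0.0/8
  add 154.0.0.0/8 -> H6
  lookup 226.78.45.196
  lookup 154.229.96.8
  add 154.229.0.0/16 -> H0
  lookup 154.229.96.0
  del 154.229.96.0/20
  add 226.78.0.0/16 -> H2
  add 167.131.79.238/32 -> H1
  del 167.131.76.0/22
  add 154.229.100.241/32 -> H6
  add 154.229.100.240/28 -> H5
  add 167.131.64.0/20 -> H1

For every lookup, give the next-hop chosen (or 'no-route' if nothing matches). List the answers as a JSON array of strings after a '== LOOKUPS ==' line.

Apply in order:
  add 154.229.100.240/28 -> H4 at depth 28
  - 154.229.100.240/28 clear@28
  add 154.229.100.240/28 -> H6 at depth 28
  ? 154.229.100.240  path d0:-→d1:-→d2:-→d3:-→d4:-→d5:-→d6:-→d7:-→d8:-→d9:-→d10:-→d11:-→d12:-→d13:-→d14:-→d15:-→d16:-→d17:-→d18:-→d19:-→d20:-→d21:-→d22:-→d23:-→d24:-→d25:-→d26:-→d27:-→d28:H6  best=H6
  ? 154.229.100.245  path d0:-→d1:-→d2:-→d3:-→d4:-→d5:-→d6:-→d7:-→d8:-→d9:-→d10:-→d11:-→d12:-→d13:-→d14:-→d15:-→d16:-→d17:-→d18:-→d19:-→d20:-→d21:-→d22:-→d23:-→d24:-→d25:-→d26:-→d27:-→d28:H6  best=H6
  - 154.229.100.240/28 clear@28
  add 154.229.100.224/27 -> H6 at depth 27
  ? 154.229.100.227  path d0:-→d1:-→d2:-→d3:-→d4:-→d5:-→d6:-→d7:-→d8:-→d9:-→d10:-→d11:-→d12:-→d13:-→d14:-→d15:-→d16:-→d17:-→d18:-→d19:-→d20:-→d21:-→d22:-→d23:-→d24:-→d25:-→d26:-→d27:H6  best=H6
  ? 154.229.100.224  path d0:-→d1:-→d2:-→d3:-→d4:-→d5:-→d6:-→d7:-→d8:-→d9:-→d10:-→d11:-→d12:-→d13:-→d14:-→d15:-→d16:-→d17:-→d18:-→d19:-→d20:-→d21:-→d22:-→d23:-→d24:-→d25:-→d26:-→d27:H6  best=H6
  add 0.0.0.0/0 -> H1 at depth 0
  ? 154.229.100.224  path d0:H1→d1:-→d2:-→d3:-→d4:-→d5:-→d6:-→d7:-→d8:-→d9:-→d10:-→d11:-→d12:-→d13:-→d14:-→d15:-→d16:-→d17:-→d18:-→d19:-→d20:-→d21:-→d22:-→d23:-→d24:-→d25:-→d26:-→d27:H6  best=H6
  ? 114.76.107.165  path d0:H1  best=H1
  - 0.0.0.0/0 clear@0
  add 167.131.76.0/22 -> H6 at depth 22
  - 154.229.100.224/27 clear@27
  add 0.0.0.0/0 -> H2 at depth 0
  add 226.78.45.196/32 -> H5 at depth 32
  ? 167.131.77.218  path d0:H2→d1:-→d2:-→d3:-→d4:-→d5:-→d6:-→d7:-→d8:-→d9:-→d10:-→d11:-→d12:-→d13:-→d14:-→d15:-→d16:-→d17:-→d18:-→d19:-→d20:-→d21:-→d22:H6  best=H6
  ? 167.131.76.1  path d0:H2→d1:-→d2:-→d3:-→d4:-→d5:-→d6:-→d7:-→d8:-→d9:-→d10:-→d11:-→d12:-→d13:-→d14:-→d15:-→d16:-→d17:-→d18:-→d19:-→d20:-→d21:-→d22:H6  best=H6
  add 154.229.96.0/20 -> H4 at depth 20
  add 154.229.96.0/20 -> H4 at depth 20
  ? 154.229.98.150  path d0:H2→d1:-→d2:-→d3:-→d4:-→d5:-→d6:-→d7:-→d8:-→d9:-→d10:-→d11:-→d12:-→d13:-→d14:-→d15:-→d16:-→d17:-→d18:-→d19:-→d20:H4→d21:-  best=H4
  add 167.131.64.0/18 -> H0 at depth 18
  add 226.0.0.0/8 -> H0 at depth 8
  ? 226.3.69.23  path d0:H2→d1:-→d2:-→d3:-→d4:-→d5:-→d6:-→d7:-→d8:H0→d9:-  best=H0
  ? 226.78.45.196  path d0:H2→d1:-→d2:-→d3:-→d4:-→d5:-→d6:-→d7:-→d8:H0→d9:-→d10:-→d11:-→d12:-→d13:-→d14:-→d15:-→d16:-→d17:-→d18:-→d19:-→d20:-→d21:-→d22:-→d23:-→d24:-→d25:-→d26:-→d27:-→d28:-→d29:-→d30:-→d31:-→d32:H5  best=H5
  ? 226.78.45.192  path d0:H2→d1:-→d2:-→d3:-→d4:-→d5:-→d6:-→d7:-→d8:H0→d9:-→d10:-→d11:-→d12:-→d13:-→d14:-→d15:-→d16:-→d17:-→d18:-→d19:-→d20:-→d21:-→d22:-→d23:-→d24:-→d25:-→d26:-→d27:-→d28:-→d29:-  best=H0
  - 226.0.0.0/8 clear@8
  add 154.0.0.0/8 -> H6 at depth 8
  ? 226.78.45.196  path d0:H2→d1:-→d2:-→d3:-→d4:-→d5:-→d6:-→d7:-→d8:-→d9:-→d10:-→d11:-→d12:-→d13:-→d14:-→d15:-→d16:-→d17:-→d18:-→d19:-→d20:-→d21:-→d22:-→d23:-→d24:-→d25:-→d26:-→d27:-→d28:-→d29:-→d30:-→d31:-→d32:H5  best=H5
  ? 154.229.96.8  path d0:H2→d1:-→d2:-→d3:-→d4:-→d5:-→d6:-→d7:-→d8:H6→d9:-→d10:-→d11:-→d12:-→d13:-→d14:-→d15:-→d16:-→d17:-→d18:-→d19:-→d20:H4→d21:-  best=H4
  add 154.229.0.0/16 -> H0 at depth 16
  ? 154.229.96.0  path d0:H2→d1:-→d2:-→d3:-→d4:-→d5:-→d6:-→d7:-→d8:H6→d9:-→d10:-→d11:-→d12:-→d13:-→d14:-→d15:-→d16:H0→d17:-→d18:-→d19:-→d20:H4→d21:-  best=H4
  - 154.229.96.0/20 clear@20
  add 226.78.0.0/16 -> H2 at depth 16
  add 167.131.79.238/32 -> H1 at depth 32
  - 167.131.76.0/22 clear@22
  add 154.229.100.241/32 -> H6 at depth 32
  add 154.229.100.240/28 -> H5 at depth 28
  add 167.131.64.0/20 -> H1 at depth 20

== LOOKUPS ==
["H6","H6","H6","H6","H6","H1","H6","H6","H4","H0","H5","H0","H5","H4","H4"]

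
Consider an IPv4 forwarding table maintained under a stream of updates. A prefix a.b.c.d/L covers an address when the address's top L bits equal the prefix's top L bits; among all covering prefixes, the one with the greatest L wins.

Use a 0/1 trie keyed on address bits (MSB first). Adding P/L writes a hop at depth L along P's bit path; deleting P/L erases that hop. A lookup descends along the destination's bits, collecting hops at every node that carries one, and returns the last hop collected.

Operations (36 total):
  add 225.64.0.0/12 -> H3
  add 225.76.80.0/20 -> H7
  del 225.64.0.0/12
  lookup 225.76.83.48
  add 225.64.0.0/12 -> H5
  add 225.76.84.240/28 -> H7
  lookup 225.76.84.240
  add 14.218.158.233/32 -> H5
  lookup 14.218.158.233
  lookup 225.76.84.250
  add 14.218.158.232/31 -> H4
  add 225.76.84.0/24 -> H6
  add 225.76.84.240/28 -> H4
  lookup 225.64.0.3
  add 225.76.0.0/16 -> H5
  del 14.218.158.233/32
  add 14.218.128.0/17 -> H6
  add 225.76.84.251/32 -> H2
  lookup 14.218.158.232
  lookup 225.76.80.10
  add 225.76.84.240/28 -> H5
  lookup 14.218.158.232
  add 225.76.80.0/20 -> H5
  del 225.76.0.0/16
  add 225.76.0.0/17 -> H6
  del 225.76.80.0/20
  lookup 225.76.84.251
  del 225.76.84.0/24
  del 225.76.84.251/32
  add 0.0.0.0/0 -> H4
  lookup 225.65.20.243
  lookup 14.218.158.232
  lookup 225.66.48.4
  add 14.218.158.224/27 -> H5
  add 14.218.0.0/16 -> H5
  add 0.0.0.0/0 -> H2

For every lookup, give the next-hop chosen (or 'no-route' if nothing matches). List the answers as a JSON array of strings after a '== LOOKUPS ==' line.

Apply in order:
  + 225.64.0.0/12 (H3) depth=12
  + 225.76.80.0/20 (H7) depth=20
  - 225.64.0.0/12 clear@12
  Q 225.76.83.48: descend 11100001010011000101 ; hops seen [H7] ; pick H7
  + 225.64.0.0/12 (H5) depth=12
  + 225.76.84.240/28 (H7) depth=28
  Q 225.76.84.240: descend 1110000101001100010101001111 ; hops seen [H5,H7,H7] ; pick H7
  + 14.218.158.233/32 (H5) depth=32
  Q 14.218.158.233: descend 00001110110110101001111011101001 ; hops seen [H5] ; pick H5
  Q 225.76.84.250: descend 1110000101001100010101001111 ; hops seen [H5,H7,H7] ; pick H7
  + 14.218.158.232/31 (H4) depth=31
  + 225.76.84.0/24 (H6) depth=24
  + 225.76.84.240/28 (H4) depth=28
  Q 225.64.0.3: descend 111000010100 ; hops seen [H5] ; pick H5
  + 225.76.0.0/16 (H5) depth=16
  - 14.218.158.233/32 clear@32
  + 14.218.128.0/17 (H6) depth=17
  + 225.76.84.251/32 (H2) depth=32
  Q 14.218.158.232: descend 0000111011011010100111101110100 ; hops seen [H6,H4] ; pick H4
  Q 225.76.80.10: descend 111000010100110001010 ; hops seen [H5,H5,H7] ; pick H7
  + 225.76.84.240/28 (H5) depth=28
  Q 14.218.158.232: descend 0000111011011010100111101110100 ; hops seen [H6,H4] ; pick H4
  + 225.76.80.0/20 (H5) depth=20
  - 225.76.0.0/16 clear@16
  + 225.76.0.0/17 (H6) depth=17
  - 225.76.80.0/20 clear@20
  Q 225.76.84.251: descend 11100001010011000101010011111011 ; hops seen [H5,H6,H6,H5,H2] ; pick H2
  - 225.76.84.0/24 clear@24
  - 225.76.84.251/32 clear@32
  + 0.0.0.0/0 (H4) depth=0
  Q 225.65.20.243: descend 111000010100 ; hops seen [H4,H5] ; pick H5
  Q 14.218.158.232: descend 0000111011011010100111101110100 ; hops seen [H4,H6,H4] ; pick H4
  Q 225.66.48.4: descend 111000010100 ; hops seen [H4,H5] ; pick H5
  + 14.218.158.224/27 (H5) depth=27
  + 14.218.0.0/16 (H5) depth=16
  + 0.0.0.0/0 (H2) depth=0

== LOOKUPS ==
["H7","H7","H5","H7","H5","H4","H7","H4","H2","H5","H4","H5"]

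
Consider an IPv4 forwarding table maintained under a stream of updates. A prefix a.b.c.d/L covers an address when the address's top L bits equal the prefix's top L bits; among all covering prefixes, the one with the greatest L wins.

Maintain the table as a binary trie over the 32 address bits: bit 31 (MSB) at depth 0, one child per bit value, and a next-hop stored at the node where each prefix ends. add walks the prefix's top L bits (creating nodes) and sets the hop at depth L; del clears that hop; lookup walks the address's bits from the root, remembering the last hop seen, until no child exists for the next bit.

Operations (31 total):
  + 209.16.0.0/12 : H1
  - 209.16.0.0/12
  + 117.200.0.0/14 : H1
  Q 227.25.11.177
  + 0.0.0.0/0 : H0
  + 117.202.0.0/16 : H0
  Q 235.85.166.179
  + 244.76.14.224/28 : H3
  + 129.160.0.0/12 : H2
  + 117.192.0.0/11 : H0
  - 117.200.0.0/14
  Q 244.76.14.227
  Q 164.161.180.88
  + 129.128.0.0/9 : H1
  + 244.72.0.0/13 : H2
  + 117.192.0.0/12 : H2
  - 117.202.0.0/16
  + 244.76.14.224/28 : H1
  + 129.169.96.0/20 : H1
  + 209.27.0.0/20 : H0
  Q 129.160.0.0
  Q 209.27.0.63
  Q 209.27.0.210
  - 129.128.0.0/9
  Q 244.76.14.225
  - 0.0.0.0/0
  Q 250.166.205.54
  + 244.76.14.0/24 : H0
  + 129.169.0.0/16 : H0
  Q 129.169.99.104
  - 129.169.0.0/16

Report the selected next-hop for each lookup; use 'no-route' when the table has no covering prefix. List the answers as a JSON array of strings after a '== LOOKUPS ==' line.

Trace:
  + 209.16.0.0/12 (H1) depth=12
  - 209.16.0.0/12 clear@12
  + 117.200.0.0/14 (H1) depth=14
  lookup 227.25.11.177: bits 11 walk d0:-→d1:-→d2:- -> no-route
  + 0.0.0.0/0 (H0) depth=0
  + 117.202.0.0/16 (H0) depth=16
  lookup 235.85.166.179: bits 11 walk d0:H0→d1:-→d2:- -> H0
  + 244.76.14.224/28 (H3) depth=28
  + 129.160.0.0/12 (H2) depth=12
  + 117.192.0.0/11 (H0) depth=11
  - 117.200.0.0/14 clear@14
  lookup 244.76.14.227: bits 1111010001001100000011101110 walk d0:H0→d1:-→d2:-→d3:-→d4:-→d5:-→d6:-→d7:-→d8:-→d9:-→d10:-→d11:-→d12:-→d13:-→d14:-→d15:-→d16:-→d17:-→d18:-→d19:-→d20:-→d21:-→d22:-→d23:-→d24:-→d25:-→d26:-→d27:-→d28:H3 -> H3
  lookup 164.161.180.88: bits 10 walk d0:H0→d1:-→d2:- -> H0
  + 129.128.0.0/9 (H1) depth=9
  + 244.72.0.0/13 (H2) depth=13
  + 117.192.0.0/12 (H2) depth=12
  - 117.202.0.0/16 clear@16
  + 244.76.14.224/28 (H1) depth=28
  + 129.169.96.0/20 (H1) depth=20
  + 209.27.0.0/20 (H0) depth=20
  lookup 129.160.0.0: bits 100000011010 walk d0:H0→d1:-→d2:-→d3:-→d4:-→d5:-→d6:-→d7:-→d8:-→d9:H1→d10:-→d11:-→d12:H2 -> H2
  lookup 209.27.0.63: bits 11010001000110110000 walk d0:H0→d1:-→d2:-→d3:-→d4:-→d5:-→d6:-→d7:-→d8:-→d9:-→d10:-→d11:-→d12:-→d13:-→d14:-→d15:-→d16:-→d17:-→d18:-→d19:-→d20:H0 -> H0
  lookup 209.27.0.210: bits 11010001000110110000 walk d0:H0→d1:-→d2:-→d3:-→d4:-→d5:-→d6:-→d7:-→d8:-→d9:-→d10:-→d11:-→d12:-→d13:-→d14:-→d15:-→d16:-→d17:-→d18:-→d19:-→d20:H0 -> H0
  - 129.128.0.0/9 clear@9
  lookup 244.76.14.225: bits 1111010001001100000011101110 walk d0:H0→d1:-→d2:-→d3:-→d4:-→d5:-→d6:-→d7:-→d8:-→d9:-→d10:-→d11:-→d12:-→d13:H2→d14:-→d15:-→d16:-→d17:-→d18:-→d19:-→d20:-→d21:-→d22:-→d23:-→d24:-→d25:-→d26:-→d27:-→d28:H1 -> H1
  - 0.0.0.0/0 clear@0
  lookup 250.166.205.54: bits 1111 walk d0:-→d1:-→d2:-→d3:-→d4:- -> no-route
  + 244.76.14.0/24 (H0) depth=24
  + 129.169.0.0/16 (H0) depth=16
  lookup 129.169.99.104: bits 10000001101010010110 walk d0:-→d1:-→d2:-→d3:-→d4:-→d5:-→d6:-→d7:-→d8:-→d9:-→d10:-→d11:-→d12:H2→d13:-→d14:-→d15:-→d16:H0→d17:-→d18:-→d19:-→d20:H1 -> H1
  - 129.169.0.0/16 clear@16

== LOOKUPS ==
["no-route","H0","H3","H0","H2","H0","H0","H1","no-route","H1"]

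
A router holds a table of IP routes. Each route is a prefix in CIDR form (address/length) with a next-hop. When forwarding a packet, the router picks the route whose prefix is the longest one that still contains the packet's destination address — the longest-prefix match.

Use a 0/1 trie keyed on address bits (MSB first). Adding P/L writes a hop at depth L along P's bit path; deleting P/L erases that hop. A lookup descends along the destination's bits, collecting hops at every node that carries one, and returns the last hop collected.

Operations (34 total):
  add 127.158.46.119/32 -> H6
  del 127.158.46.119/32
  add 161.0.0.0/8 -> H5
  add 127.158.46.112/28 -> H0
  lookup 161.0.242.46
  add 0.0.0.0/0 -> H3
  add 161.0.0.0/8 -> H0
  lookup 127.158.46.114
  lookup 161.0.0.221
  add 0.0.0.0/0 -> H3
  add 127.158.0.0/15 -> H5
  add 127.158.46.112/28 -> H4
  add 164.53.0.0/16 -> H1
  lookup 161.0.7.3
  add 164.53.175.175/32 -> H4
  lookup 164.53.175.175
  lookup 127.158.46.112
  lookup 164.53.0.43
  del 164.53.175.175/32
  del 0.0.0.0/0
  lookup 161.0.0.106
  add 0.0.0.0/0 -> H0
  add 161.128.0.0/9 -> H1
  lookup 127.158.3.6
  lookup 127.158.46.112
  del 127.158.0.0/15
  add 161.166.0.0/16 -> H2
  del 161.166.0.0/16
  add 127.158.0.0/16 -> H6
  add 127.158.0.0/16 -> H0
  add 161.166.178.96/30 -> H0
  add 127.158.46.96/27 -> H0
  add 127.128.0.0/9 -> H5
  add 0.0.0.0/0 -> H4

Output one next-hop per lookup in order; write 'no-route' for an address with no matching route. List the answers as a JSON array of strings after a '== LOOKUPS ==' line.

Process each operation:
  add 127.158.46.119/32 -> H6 at depth 32
  - 127.158.46.119/32 clear@32
  add 161.0.0.0/8 -> H5 at depth 8
  add 127.158.46.112/28 -> H0 at depth 28
  ? 161.0.242.46  path d0:-→d1:-→d2:-→d3:-→d4:-→d5:-→d6:-→d7:-→d8:H5  best=H5
  add 0.0.0.0/0 -> H3 at depth 0
  add 161.0.0.0/8 -> H0 at depth 8
  ? 127.158.46.114  path d0:H3→d1:-→d2:-→d3:-→d4:-→d5:-→d6:-→d7:-→d8:-→d9:-→d10:-→d11:-→d12:-→d13:-→d14:-→d15:-→d16:-→d17:-→d18:-→d19:-→d20:-→d21:-→d22:-→d23:-→d24:-→d25:-→d26:-→d27:-→d28:H0→d29:-  best=H0
  ? 161.0.0.221  path d0:H3→d1:-→d2:-→d3:-→d4:-→d5:-→d6:-→d7:-→d8:H0  best=H0
  add 0.0.0.0/0 -> H3 at depth 0
  add 127.158.0.0/15 -> H5 at depth 15
  add 127.158.46.112/28 -> H4 at depth 28
  add 164.53.0.0/16 -> H1 at depth 16
  ? 161.0.7.3  path d0:H3→d1:-→d2:-→d3:-→d4:-→d5:-→d6:-→d7:-→d8:H0  best=H0
  add 164.53.175.175/32 -> H4 at depth 32
  ? 164.53.175.175  path d0:H3→d1:-→d2:-→d3:-→d4:-→d5:-→d6:-→d7:-→d8:-→d9:-→d10:-→d11:-→d12:-→d13:-→d14:-→d15:-→d16:H1→d17:-→d18:-→d19:-→d20:-→d21:-→d22:-→d23:-→d24:-→d25:-→d26:-→d27:-→d28:-→d29:-→d30:-→d31:-→d32:H4  best=H4
  ? 127.158.46.112  path d0:H3→d1:-→d2:-→d3:-→d4:-→d5:-→d6:-→d7:-→d8:-→d9:-→d10:-→d11:-→d12:-→d13:-→d14:-→d15:H5→d16:-→d17:-→d18:-→d19:-→d20:-→d21:-→d22:-→d23:-→d24:-→d25:-→d26:-→d27:-→d28:H4→d29:-  best=H4
  ? 164.53.0.43  path d0:H3→d1:-→d2:-→d3:-→d4:-→d5:-→d6:-→d7:-→d8:-→d9:-→d10:-→d11:-→d12:-→d13:-→d14:-→d15:-→d16:H1  best=H1
  - 164.53.175.175/32 clear@32
  - 0.0.0.0/0 clear@0
  ? 161.0.0.106  path d0:-→d1:-→d2:-→d3:-→d4:-→d5:-→d6:-→d7:-→d8:H0  best=H0
  add 0.0.0.0/0 -> H0 at depth 0
  add 161.128.0.0/9 -> H1 at depth 9
  ? 127.158.3.6  path d0:H0→d1:-→d2:-→d3:-→d4:-→d5:-→d6:-→d7:-→d8:-→d9:-→d10:-→d11:-→d12:-→d13:-→d14:-→d15:H5→d16:-→d17:-→d18:-  best=H5
  ? 127.158.46.112  path d0:H0→d1:-→d2:-→d3:-→d4:-→d5:-→d6:-→d7:-→d8:-→d9:-→d10:-→d11:-→d12:-→d13:-→d14:-→d15:H5→d16:-→d17:-→d18:-→d19:-→d20:-→d21:-→d22:-→d23:-→d24:-→d25:-→d26:-→d27:-→d28:H4→d29:-  best=H4
  - 127.158.0.0/15 clear@15
  add 161.166.0.0/16 -> H2 at depth 16
  - 161.166.0.0/16 clear@16
  add 127.158.0.0/16 -> H6 at depth 16
  add 127.158.0.0/16 -> H0 at depth 16
  add 161.166.178.96/30 -> H0 at depth 30
  add 127.158.46.96/27 -> H0 at depth 27
  add 127.128.0.0/9 -> H5 at depth 9
  add 0.0.0.0/0 -> H4 at depth 0

== LOOKUPS ==
["H5","H0","H0","H0","H4","H4","H1","H0","H5","H4"]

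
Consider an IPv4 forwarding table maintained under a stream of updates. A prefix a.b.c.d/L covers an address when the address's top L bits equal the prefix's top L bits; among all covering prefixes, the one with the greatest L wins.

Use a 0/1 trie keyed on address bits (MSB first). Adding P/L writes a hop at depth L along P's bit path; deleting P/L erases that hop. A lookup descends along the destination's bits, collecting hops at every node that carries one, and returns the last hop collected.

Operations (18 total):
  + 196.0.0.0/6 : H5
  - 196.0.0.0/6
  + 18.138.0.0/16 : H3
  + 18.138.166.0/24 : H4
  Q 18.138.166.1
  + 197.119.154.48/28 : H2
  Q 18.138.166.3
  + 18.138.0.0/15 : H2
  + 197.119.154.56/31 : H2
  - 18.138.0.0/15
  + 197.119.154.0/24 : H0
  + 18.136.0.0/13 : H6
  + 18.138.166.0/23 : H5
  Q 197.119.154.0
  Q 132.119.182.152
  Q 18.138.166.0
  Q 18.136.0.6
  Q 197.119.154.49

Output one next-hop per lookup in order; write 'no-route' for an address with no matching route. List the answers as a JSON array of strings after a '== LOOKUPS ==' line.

Trace:
  add 196.0.0.0/6 -> H5 at depth 6
  - 196.0.0.0/6 clear@6
  add 18.138.0.0/16 -> H3 at depth 16
  add 18.138.166.0/24 -> H4 at depth 24
  ? 18.138.166.1  path d0:-→d1:-→d2:-→d3:-→d4:-→d5:-→d6:-→d7:-→d8:-→d9:-→d10:-→d11:-→d12:-→d13:-→d14:-→d15:-→d16:H3→d17:-→d18:-→d19:-→d20:-→d21:-→d22:-→d23:-→d24:H4  best=H4
  add 197.119.154.48/28 -> H2 at depth 28
  ? 18.138.166.3  path d0:-→d1:-→d2:-→d3:-→d4:-→d5:-→d6:-→d7:-→d8:-→d9:-→d10:-→d11:-→d12:-→d13:-→d14:-→d15:-→d16:H3→d17:-→d18:-→d19:-→d20:-→d21:-→d22:-→d23:-→d24:H4  best=H4
  add 18.138.0.0/15 -> H2 at depth 15
  add 197.119.154.56/31 -> H2 at depth 31
  - 18.138.0.0/15 clear@15
  add 197.119.154.0/24 -> H0 at depth 24
  add 18.136.0.0/13 -> H6 at depth 13
  add 18.138.166.0/23 -> H5 at depth 23
  ? 197.119.154.0  path d0:-→d1:-→d2:-→d3:-→d4:-→d5:-→d6:-→d7:-→d8:-→d9:-→d10:-→d11:-→d12:-→d13:-→d14:-→d15:-→d16:-→d17:-→d18:-→d19:-→d20:-→d21:-→d22:-→d23:-→d24:H0→d25:-→d26:-  best=H0
  ? 132.119.182.152  path d0:-→d1:-  best=no-route
  ? 18.138.166.0  path d0:-→d1:-→d2:-→d3:-→d4:-→d5:-→d6:-→d7:-→d8:-→d9:-→d10:-→d11:-→d12:-→d13:H6→d14:-→d15:-→d16:H3→d17:-→d18:-→d19:-→d20:-→d21:-→d22:-→d23:H5→d24:H4  best=H4
  ? 18.136.0.6  path d0:-→d1:-→d2:-→d3:-→d4:-→d5:-→d6:-→d7:-→d8:-→d9:-→d10:-→d11:-→d12:-→d13:H6→d14:-  best=H6
  ? 197.119.154.49  path d0:-→d1:-→d2:-→d3:-→d4:-→d5:-→d6:-→d7:-→d8:-→d9:-→d10:-→d11:-→d12:-→d13:-→d14:-→d15:-→d16:-→d17:-→d18:-→d19:-→d20:-→d21:-→d22:-→d23:-→d24:H0→d25:-→d26:-→d27:-→d28:H2  best=H2

== LOOKUPS ==
["H4","H4","H0","no-route","H4","H6","H2"]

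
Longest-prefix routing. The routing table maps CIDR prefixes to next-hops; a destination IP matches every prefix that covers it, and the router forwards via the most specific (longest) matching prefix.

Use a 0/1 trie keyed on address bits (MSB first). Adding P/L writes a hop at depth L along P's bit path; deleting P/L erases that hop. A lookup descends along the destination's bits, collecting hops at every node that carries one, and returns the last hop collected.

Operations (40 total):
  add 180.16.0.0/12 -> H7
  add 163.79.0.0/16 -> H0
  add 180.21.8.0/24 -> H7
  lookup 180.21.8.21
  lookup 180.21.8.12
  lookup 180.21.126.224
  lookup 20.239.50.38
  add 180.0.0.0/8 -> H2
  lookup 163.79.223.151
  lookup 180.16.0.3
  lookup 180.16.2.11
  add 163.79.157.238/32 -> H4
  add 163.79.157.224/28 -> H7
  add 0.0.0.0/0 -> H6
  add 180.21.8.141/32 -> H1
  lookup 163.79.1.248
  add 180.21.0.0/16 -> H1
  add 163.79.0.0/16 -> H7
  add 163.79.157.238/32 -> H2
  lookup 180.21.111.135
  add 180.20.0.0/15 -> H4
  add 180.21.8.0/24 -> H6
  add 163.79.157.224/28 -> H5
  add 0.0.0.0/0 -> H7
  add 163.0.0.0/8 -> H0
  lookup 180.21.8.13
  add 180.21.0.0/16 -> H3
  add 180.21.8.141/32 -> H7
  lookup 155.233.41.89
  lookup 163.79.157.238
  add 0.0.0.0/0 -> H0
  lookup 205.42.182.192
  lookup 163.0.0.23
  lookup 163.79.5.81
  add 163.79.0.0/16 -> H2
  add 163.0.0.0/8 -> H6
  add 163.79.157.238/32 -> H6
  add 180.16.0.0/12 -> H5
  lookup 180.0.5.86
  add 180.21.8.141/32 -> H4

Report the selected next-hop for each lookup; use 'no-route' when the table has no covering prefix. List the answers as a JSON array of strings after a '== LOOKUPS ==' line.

Trace:
  add 180.16.0.0/12 -> H7 at depth 12
  add 163.79.0.0/16 -> H0 at depth 16
  add 180.21.8.0/24 -> H7 at depth 24
  ? 180.21.8.21  path d0:-→d1:-→d2:-→d3:-→d4:-→d5:-→d6:-→d7:-→d8:-→d9:-→d10:-→d11:-→d12:H7→d13:-→d14:-→d15:-→d16:-→d17:-→d18:-→d19:-→d20:-→d21:-→d22:-→d23:-→d24:H7  best=H7
  ? 180.21.8.12  path d0:-→d1:-→d2:-→d3:-→d4:-→d5:-→d6:-→d7:-→d8:-→d9:-→d10:-→d11:-→d12:H7→d13:-→d14:-→d15:-→d16:-→d17:-→d18:-→d19:-→d20:-→d21:-→d22:-→d23:-→d24:H7  best=H7
  ? 180.21.126.224  path d0:-→d1:-→d2:-→d3:-→d4:-→d5:-→d6:-→d7:-→d8:-→d9:-→d10:-→d11:-→d12:H7→d13:-→d14:-→d15:-→d16:-→d17:-  best=H7
  ? 20.239.50.38  path d0:-  best=no-route
  add 180.0.0.0/8 -> H2 at depth 8
  ? 163.79.223.151  path d0:-→d1:-→d2:-→d3:-→d4:-→d5:-→d6:-→d7:-→d8:-→d9:-→d10:-→d11:-→d12:-→d13:-→d14:-→d15:-→d16:H0  best=H0
  ? 180.16.0.3  path d0:-→d1:-→d2:-→d3:-→d4:-→d5:-→d6:-→d7:-→d8:H2→d9:-→d10:-→d11:-→d12:H7→d13:-  best=H7
  ? 180.16.2.11  path d0:-→d1:-→d2:-→d3:-→d4:-→d5:-→d6:-→d7:-→d8:H2→d9:-→d10:-→d11:-→d12:H7→d13:-  best=H7
  add 163.79.157.238/32 -> H4 at depth 32
  add 163.79.157.224/28 -> H7 at depth 28
  add 0.0.0.0/0 -> H6 at depth 0
  add 180.21.8.141/32 -> H1 at depth 32
  ? 163.79.1.248  path d0:H6→d1:-→d2:-→d3:-→d4:-→d5:-→d6:-→d7:-→d8:-→d9:-→d10:-→d11:-→d12:-→d13:-→d14:-→d15:-→d16:H0  best=H0
  add 180.21.0.0/16 -> H1 at depth 16
  add 163.79.0.0/16 -> H7 at depth 16
  add 163.79.157.238/32 -> H2 at depth 32
  ? 180.21.111.135  path d0:H6→d1:-→d2:-→d3:-→d4:-→d5:-→d6:-→d7:-→d8:H2→d9:-→d10:-→d11:-→d12:H7→d13:-→d14:-→d15:-→d16:H1→d17:-  best=H1
  add 180.20.0.0/15 -> H4 at depth 15
  add 180.21.8.0/24 -> H6 at depth 24
  add 163.79.157.224/28 -> H5 at depth 28
  add 0.0.0.0/0 -> H7 at depth 0
  add 163.0.0.0/8 -> H0 at depth 8
  ? 180.21.8.13  path d0:H7→d1:-→d2:-→d3:-→d4:-→d5:-→d6:-→d7:-→d8:H2→d9:-→d10:-→d11:-→d12:H7→d13:-→d14:-→d15:H4→d16:H1→d17:-→d18:-→d19:-→d20:-→d21:-→d22:-→d23:-→d24:H6  best=H6
  add 180.21.0.0/16 -> H3 at depth 16
  add 180.21.8.141/32 -> H7 at depth 32
  ? 155.233.41.89  path d0:H7→d1:-→d2:-  best=H7
  ? 163.79.157.238  path d0:H7→d1:-→d2:-→d3:-→d4:-→d5:-→d6:-→d7:-→d8:H0→d9:-→d10:-→d11:-→d12:-→d13:-→d14:-→d15:-→d16:H7→d17:-→d18:-→d19:-→d20:-→d21:-→d22:-→d23:-→d24:-→d25:-→d26:-→d27:-→d28:H5→d29:-→d30:-→d31:-→d32:H2  best=H2
  add 0.0.0.0/0 -> H0 at depth 0
  ? 205.42.182.192  path d0:H0→d1:-  best=H0
  ? 163.0.0.23  path d0:H0→d1:-→d2:-→d3:-→d4:-→d5:-→d6:-→d7:-→d8:H0→d9:-  best=H0
  ? 163.79.5.81  path d0:H0→d1:-→d2:-→d3:-→d4:-→d5:-→d6:-→d7:-→d8:H0→d9:-→d10:-→d11:-→d12:-→d13:-→d14:-→d15:-→d16:H7  best=H7
  add 163.79.0.0/16 -> H2 at depth 16
  add 163.0.0.0/8 -> H6 at depth 8
  add 163.79.157.238/32 -> H6 at depth 32
  add 180.16.0.0/12 -> H5 at depth 12
  ? 180.0.5.86  path d0:H0→d1:-→d2:-→d3:-→d4:-→d5:-→d6:-→d7:-→d8:H2→d9:-→d10:-→d11:-  best=H2
  add 180.21.8.141/32 -> H4 at depth 32

== LOOKUPS ==
["H7","H7","H7","no-route","H0","H7","H7","H0","H1","H6","H7","H2","H0","H0","H7","H2"]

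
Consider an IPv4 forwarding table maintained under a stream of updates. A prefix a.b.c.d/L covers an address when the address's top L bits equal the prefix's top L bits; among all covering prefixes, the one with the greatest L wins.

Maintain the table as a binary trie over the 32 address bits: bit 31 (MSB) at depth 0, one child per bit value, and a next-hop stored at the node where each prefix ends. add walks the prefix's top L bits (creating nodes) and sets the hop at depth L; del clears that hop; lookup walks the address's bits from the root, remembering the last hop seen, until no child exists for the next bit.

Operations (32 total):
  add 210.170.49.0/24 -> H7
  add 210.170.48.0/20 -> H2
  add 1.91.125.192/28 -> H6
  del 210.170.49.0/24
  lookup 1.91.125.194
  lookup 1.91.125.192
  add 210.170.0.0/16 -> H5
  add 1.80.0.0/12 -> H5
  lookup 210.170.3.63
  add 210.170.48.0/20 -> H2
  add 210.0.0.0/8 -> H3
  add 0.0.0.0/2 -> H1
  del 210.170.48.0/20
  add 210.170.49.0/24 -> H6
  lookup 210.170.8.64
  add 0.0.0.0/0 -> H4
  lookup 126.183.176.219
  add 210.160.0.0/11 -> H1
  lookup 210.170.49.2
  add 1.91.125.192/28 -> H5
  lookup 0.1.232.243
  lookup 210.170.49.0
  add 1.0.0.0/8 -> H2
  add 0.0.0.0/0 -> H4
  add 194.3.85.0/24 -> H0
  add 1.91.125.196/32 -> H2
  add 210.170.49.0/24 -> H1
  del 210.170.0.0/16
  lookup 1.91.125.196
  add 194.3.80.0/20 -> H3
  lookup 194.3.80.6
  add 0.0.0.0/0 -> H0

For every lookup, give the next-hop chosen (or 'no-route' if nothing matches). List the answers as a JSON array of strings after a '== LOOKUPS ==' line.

Trace:
  + 210.170.49.0/24 (H7) depth=24
  + 210.170.48.0/20 (H2) depth=20
  + 1.91.125.192/28 (H6) depth=28
  del 210.170.49.0/24 (clear depth 24)
  ? 1.91.125.194  path d0:-→d1:-→d2:-→d3:-→d4:-→d5:-→d6:-→d7:-→d8:-→d9:-→d10:-→d11:-→d12:-→d13:-→d14:-→d15:-→d16:-→d17:-→d18:-→d19:-→d20:-→d21:-→d22:-→d23:-→d24:-→d25:-→d26:-→d27:-→d28:H6  best=H6
  ? 1.91.125.192  path d0:-→d1:-→d2:-→d3:-→d4:-→d5:-→d6:-→d7:-→d8:-→d9:-→d10:-→d11:-→d12:-→d13:-→d14:-→d15:-→d16:-→d17:-→d18:-→d19:-→d20:-→d21:-→d22:-→d23:-→d24:-→d25:-→d26:-→d27:-→d28:H6  best=H6
  + 210.170.0.0/16 (H5) depth=16
  + 1.80.0.0/12 (H5) depth=12
  ? 210.170.3.63  path d0:-→d1:-→d2:-→d3:-→d4:-→d5:-→d6:-→d7:-→d8:-→d9:-→d10:-→d11:-→d12:-→d13:-→d14:-→d15:-→d16:H5→d17:-→d18:-  best=H5
  + 210.170.48.0/20 (H2) depth=20
  + 210.0.0.0/8 (H3) depth=8
  + 0.0.0.0/2 (H1) depth=2
  del 210.170.48.0/20 (clear depth 20)
  + 210.170.49.0/24 (H6) depth=24
  ? 210.170.8.64  path d0:-→d1:-→d2:-→d3:-→d4:-→d5:-→d6:-→d7:-→d8:H3→d9:-→d10:-→d11:-→d12:-→d13:-→d14:-→d15:-→d16:H5→d17:-→d18:-  best=H5
  + 0.0.0.0/0 (H4) depth=0
  ? 126.183.176.219  path d0:H4→d1:-  best=H4
  + 210.160.0.0/11 (H1) depth=11
  ? 210.170.49.2  path d0:H4→d1:-→d2:-→d3:-→d4:-→d5:-→d6:-→d7:-→d8:H3→d9:-→d10:-→d11:H1→d12:-→d13:-→d14:-→d15:-→d16:H5→d17:-→d18:-→d19:-→d20:-→d21:-→d22:-→d23:-→d24:H6  best=H6
  + 1.91.125.192/28 (H5) depth=28
  ? 0.1.232.243  path d0:H4→d1:-→d2:H1→d3:-→d4:-→d5:-→d6:-→d7:-  best=H1
  ? 210.170.49.0  path d0:H4→d1:-→d2:-→d3:-→d4:-→d5:-→d6:-→d7:-→d8:H3→d9:-→d10:-→d11:H1→d12:-→d13:-→d14:-→d15:-→d16:H5→d17:-→d18:-→d19:-→d20:-→d21:-→d22:-→d23:-→d24:H6  best=H6
  + 1.0.0.0/8 (H2) depth=8
  + 0.0.0.0/0 (H4) depth=0
  + 194.3.85.0/24 (H0) depth=24
  + 1.91.125.196/32 (H2) depth=32
  + 210.170.49.0/24 (H1) depth=24
  del 210.170.0.0/16 (clear depth 16)
  ? 1.91.125.196  path d0:H4→d1:-→d2:H1→d3:-→d4:-→d5:-→d6:-→d7:-→d8:H2→d9:-→d10:-→d11:-→d12:H5→d13:-→d14:-→d15:-→d16:-→d17:-→d18:-→d19:-→d20:-→d21:-→d22:-→d23:-→d24:-→d25:-→d26:-→d27:-→d28:H5→d29:-→d30:-→d31:-→d32:H2  best=H2
  + 194.3.80.0/20 (H3) depth=20
  ? 194.3.80.6  path d0:H4→d1:-→d2:-→d3:-→d4:-→d5:-→d6:-→d7:-→d8:-→d9:-→d10:-→d11:-→d12:-→d13:-→d14:-→d15:-→d16:-→d17:-→d18:-→d19:-→d20:H3→d21:-  best=H3
  + 0.0.0.0/0 (H0) depth=0

== LOOKUPS ==
["H6","H6","H5","H5","H4","H6","H1","H6","H2","H3"]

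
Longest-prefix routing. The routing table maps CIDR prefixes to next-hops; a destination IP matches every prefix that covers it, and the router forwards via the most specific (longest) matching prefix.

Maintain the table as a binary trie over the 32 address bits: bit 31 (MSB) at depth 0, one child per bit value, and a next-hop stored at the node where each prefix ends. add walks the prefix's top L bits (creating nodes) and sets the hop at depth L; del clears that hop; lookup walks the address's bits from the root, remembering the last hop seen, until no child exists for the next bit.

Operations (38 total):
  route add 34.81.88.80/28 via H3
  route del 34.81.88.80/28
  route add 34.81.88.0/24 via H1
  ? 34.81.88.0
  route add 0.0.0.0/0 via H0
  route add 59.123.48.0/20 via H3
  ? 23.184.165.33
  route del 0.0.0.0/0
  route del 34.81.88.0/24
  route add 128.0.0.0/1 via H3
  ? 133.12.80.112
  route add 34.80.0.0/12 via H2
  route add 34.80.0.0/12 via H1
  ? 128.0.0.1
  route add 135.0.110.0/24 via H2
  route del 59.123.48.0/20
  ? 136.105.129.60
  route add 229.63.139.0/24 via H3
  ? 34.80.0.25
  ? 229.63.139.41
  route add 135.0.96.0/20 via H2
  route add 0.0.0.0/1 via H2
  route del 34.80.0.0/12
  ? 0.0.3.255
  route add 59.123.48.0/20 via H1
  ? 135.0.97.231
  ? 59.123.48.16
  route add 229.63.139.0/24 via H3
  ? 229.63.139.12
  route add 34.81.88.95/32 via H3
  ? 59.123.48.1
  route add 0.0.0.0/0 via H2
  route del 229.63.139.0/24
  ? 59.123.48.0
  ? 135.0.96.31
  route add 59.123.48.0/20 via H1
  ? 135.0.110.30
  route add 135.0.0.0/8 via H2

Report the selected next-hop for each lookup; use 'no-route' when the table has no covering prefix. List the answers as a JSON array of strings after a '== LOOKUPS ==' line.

Apply in order:
  add 34.81.88.80/28 -> H3 at depth 28
  del 34.81.88.80/28 (clear depth 28)
  add 34.81.88.0/24 -> H1 at depth 24
  Q 34.81.88.0: descend 0010001001010001010110000 ; hops seen [H1] ; pick H1
  add 0.0.0.0/0 -> H0 at depth 0
  add 59.123.48.0/20 -> H3 at depth 20
  Q 23.184.165.33: descend 00 ; hops seen [H0] ; pick H0
  del 0.0.0.0/0 (clear depth 0)
  del 34.81.88.0/24 (clear depth 24)
  add 128.0.0.0/1 -> H3 at depth 1
  Q 133.12.80.112: descend 1 ; hops seen [H3] ; pick H3
  add 34.80.0.0/12 -> H2 at depth 12
  add 34.80.0.0/12 -> H1 at depth 12
  Q 128.0.0.1: descend 1 ; hops seen [H3] ; pick H3
  add 135.0.110.0/24 -> H2 at depth 24
  del 59.123.48.0/20 (clear depth 20)
  Q 136.105.129.60: descend 1000 ; hops seen [H3] ; pick H3
  add 229.63.139.0/24 -> H3 at depth 24
  Q 34.80.0.25: descend 001000100101000 ; hops seen [H1] ; pick H1
  Q 229.63.139.41: descend 111001010011111110001011 ; hops seen [H3,H3] ; pick H3
  add 135.0.96.0/20 -> H2 at depth 20
  add 0.0.0.0/1 -> H2 at depth 1
  del 34.80.0.0/12 (clear depth 12)
  Q 0.0.3.255: descend 00 ; hops seen [H2] ; pick H2
  add 59.123.48.0/20 -> H1 at depth 20
  Q 135.0.97.231: descend 10000111000000000110 ; hops seen [H3,H2] ; pick H2
  Q 59.123.48.16: descend 00111011011110110011 ; hops seen [H2,H1] ; pick H1
  add 229.63.139.0/24 -> H3 at depth 24
  Q 229.63.139.12: descend 111001010011111110001011 ; hops seen [H3,H3] ; pick H3
  add 34.81.88.95/32 -> H3 at depth 32
  Q 59.123.48.1: descend 00111011011110110011 ; hops seen [H2,H1] ; pick H1
  add 0.0.0.0/0 -> H2 at depth 0
  del 229.63.139.0/24 (clear depth 24)
  Q 59.123.48.0: descend 00111011011110110011 ; hops seen [H2,H2,H1] ; pick H1
  Q 135.0.96.31: descend 10000111000000000110 ; hops seen [H2,H3,H2] ; pick H2
  add 59.123.48.0/20 -> H1 at depth 20
  Q 135.0.110.30: descend 100001110000000001101110 ; hops seen [H2,H3,H2,H2] ; pick H2
  add 135.0.0.0/8 -> H2 at depth 8

== LOOKUPS ==
["H1","H0","H3","H3","H3","H1","H3","H2","H2","H1","H3","H1","H1","H2","H2"]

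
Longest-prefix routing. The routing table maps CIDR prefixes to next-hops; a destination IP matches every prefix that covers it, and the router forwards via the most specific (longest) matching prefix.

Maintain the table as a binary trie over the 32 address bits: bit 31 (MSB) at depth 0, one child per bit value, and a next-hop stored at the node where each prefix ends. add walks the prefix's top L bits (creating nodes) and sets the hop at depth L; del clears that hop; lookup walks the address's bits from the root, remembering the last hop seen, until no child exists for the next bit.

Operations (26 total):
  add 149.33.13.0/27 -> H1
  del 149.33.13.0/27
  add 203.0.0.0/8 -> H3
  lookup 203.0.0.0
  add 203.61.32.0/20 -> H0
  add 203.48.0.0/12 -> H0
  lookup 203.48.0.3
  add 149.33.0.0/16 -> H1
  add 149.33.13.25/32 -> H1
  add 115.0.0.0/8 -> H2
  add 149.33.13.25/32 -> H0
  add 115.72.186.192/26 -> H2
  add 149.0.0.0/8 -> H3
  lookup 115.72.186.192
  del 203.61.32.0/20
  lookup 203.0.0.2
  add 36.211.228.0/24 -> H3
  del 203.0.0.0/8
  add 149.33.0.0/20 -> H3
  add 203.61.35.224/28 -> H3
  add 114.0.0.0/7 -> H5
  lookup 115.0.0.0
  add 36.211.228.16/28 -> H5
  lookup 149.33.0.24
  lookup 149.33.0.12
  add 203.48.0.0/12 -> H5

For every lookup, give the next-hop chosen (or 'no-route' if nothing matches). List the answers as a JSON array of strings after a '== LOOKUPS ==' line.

Apply in order:
  + 149.33.13.0/27 (H1) depth=27
  - 149.33.13.0/27 clear@27
  + 203.0.0.0/8 (H3) depth=8
  ? 203.0.0.0  path d0:-→d1:-→d2:-→d3:-→d4:-→d5:-→d6:-→d7:-→d8:H3  best=H3
  + 203.61.32.0/20 (H0) depth=20
  + 203.48.0.0/12 (H0) depth=12
  ? 203.48.0.3  path d0:-→d1:-→d2:-→d3:-→d4:-→d5:-→d6:-→d7:-→d8:H3→d9:-→d10:-→d11:-→d12:H0  best=H0
  + 149.33.0.0/16 (H1) depth=16
  + 149.33.13.25/32 (H1) depth=32
  + 115.0.0.0/8 (H2) depth=8
  + 149.33.13.25/32 (H0) depth=32
  + 115.72.186.192/26 (H2) depth=26
  + 149.0.0.0/8 (H3) depth=8
  ? 115.72.186.192  path d0:-→d1:-→d2:-→d3:-→d4:-→d5:-→d6:-→d7:-→d8:H2→d9:-→d10:-→d11:-→d12:-→d13:-→d14:-→d15:-→d16:-→d17:-→d18:-→d19:-→d20:-→d21:-→d22:-→d23:-→d24:-→d25:-→d26:H2  best=H2
  - 203.61.32.0/20 clear@20
  ? 203.0.0.2  path d0:-→d1:-→d2:-→d3:-→d4:-→d5:-→d6:-→d7:-→d8:H3→d9:-→d10:-  best=H3
  + 36.211.228.0/24 (H3) depth=24
  - 203.0.0.0/8 clear@8
  + 149.33.0.0/20 (H3) depth=20
  + 203.61.35.224/28 (H3) depth=28
  + 114.0.0.0/7 (H5) depth=7
  ? 115.0.0.0  path d0:-→d1:-→d2:-→d3:-→d4:-→d5:-→d6:-→d7:H5→d8:H2→d9:-  best=H2
  + 36.211.228.16/28 (H5) depth=28
  ? 149.33.0.24  path d0:-→d1:-→d2:-→d3:-→d4:-→d5:-→d6:-→d7:-→d8:H3→d9:-→d10:-→d11:-→d12:-→d13:-→d14:-→d15:-→d16:H1→d17:-→d18:-→d19:-→d20:H3  best=H3
  ? 149.33.0.12  path d0:-→d1:-→d2:-→d3:-→d4:-→d5:-→d6:-→d7:-→d8:H3→d9:-→d10:-→d11:-→d12:-→d13:-→d14:-→d15:-→d16:H1→d17:-→d18:-→d19:-→d20:H3  best=H3
  + 203.48.0.0/12 (H5) depth=12

== LOOKUPS ==
["H3","H0","H2","H3","H2","H3","H3"]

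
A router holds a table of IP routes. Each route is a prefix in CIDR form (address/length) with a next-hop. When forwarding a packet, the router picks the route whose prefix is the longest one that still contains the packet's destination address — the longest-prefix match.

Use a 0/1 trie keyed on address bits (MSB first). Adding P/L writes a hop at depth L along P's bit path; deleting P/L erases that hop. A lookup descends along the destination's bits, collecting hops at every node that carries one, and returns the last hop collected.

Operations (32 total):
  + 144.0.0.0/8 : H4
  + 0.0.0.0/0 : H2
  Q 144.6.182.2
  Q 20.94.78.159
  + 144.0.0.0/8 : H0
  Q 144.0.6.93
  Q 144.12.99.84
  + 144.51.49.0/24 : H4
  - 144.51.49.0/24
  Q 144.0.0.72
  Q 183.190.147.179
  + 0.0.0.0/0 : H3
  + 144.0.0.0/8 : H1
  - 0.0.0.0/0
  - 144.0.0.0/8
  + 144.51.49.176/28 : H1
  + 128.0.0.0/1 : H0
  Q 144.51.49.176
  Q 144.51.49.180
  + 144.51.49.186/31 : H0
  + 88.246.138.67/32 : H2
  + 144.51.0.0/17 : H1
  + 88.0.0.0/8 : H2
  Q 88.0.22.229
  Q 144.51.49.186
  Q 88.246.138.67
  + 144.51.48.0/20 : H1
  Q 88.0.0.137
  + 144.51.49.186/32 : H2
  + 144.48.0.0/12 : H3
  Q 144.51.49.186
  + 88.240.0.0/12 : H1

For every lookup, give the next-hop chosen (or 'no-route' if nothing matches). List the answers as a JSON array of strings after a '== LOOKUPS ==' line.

Trace:
  + 144.0.0.0/8 (H4) depth=8
  + 0.0.0.0/0 (H2) depth=0
  Q 144.6.182.2: descend 10010000 ; hops seen [H2,H4] ; pick H4
  Q 20.94.78.159: descend ε ; hops seen [H2] ; pick H2
  + 144.0.0.0/8 (H0) depth=8
  Q 144.0.6.93: descend 10010000 ; hops seen [H2,H0] ; pick H0
  Q 144.12.99.84: descend 10010000 ; hops seen [H2,H0] ; pick H0
  + 144.51.49.0/24 (H4) depth=24
  - 144.51.49.0/24 clear@24
  Q 144.0.0.72: descend 1001000000 ; hops seen [H2,H0] ; pick H0
  Q 183.190.147.179: descend 10 ; hops seen [H2] ; pick H2
  + 0.0.0.0/0 (H3) depth=0
  + 144.0.0.0/8 (H1) depth=8
  - 0.0.0.0/0 clear@0
  - 144.0.0.0/8 clear@8
  + 144.51.49.176/28 (H1) depth=28
  + 128.0.0.0/1 (H0) depth=1
  Q 144.51.49.176: descend 1001000000110011001100011011 ; hops seen [H0,H1] ; pick H1
  Q 144.51.49.180: descend 1001000000110011001100011011 ; hops seen [H0,H1] ; pick H1
  + 144.51.49.186/31 (H0) depth=31
  + 88.246.138.67/32 (H2) depth=32
  + 144.51.0.0/17 (H1) depth=17
  + 88.0.0.0/8 (H2) depth=8
  Q 88.0.22.229: descend 01011000 ; hops seen [H2] ; pick H2
  Q 144.51.49.186: descend 1001000000110011001100011011101 ; hops seen [H0,H1,H1,H0] ; pick H0
  Q 88.246.138.67: descend 01011000111101101000101001000011 ; hops seen [H2,H2] ; pick H2
  + 144.51.48.0/20 (H1) depth=20
  Q 88.0.0.137: descend 01011000 ; hops seen [H2] ; pick H2
  + 144.51.49.186/32 (H2) depth=32
  + 144.48.0.0/12 (H3) depth=12
  Q 144.51.49.186: descend 10010000001100110011000110111010 ; hops seen [H0,H3,H1,H1,H1,H0,H2] ; pick H2
  + 88.240.0.0/12 (H1) depth=12

== LOOKUPS ==
["H4","H2","H0","H0","H0","H2","H1","H1","H2","H0","H2","H2","H2"]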